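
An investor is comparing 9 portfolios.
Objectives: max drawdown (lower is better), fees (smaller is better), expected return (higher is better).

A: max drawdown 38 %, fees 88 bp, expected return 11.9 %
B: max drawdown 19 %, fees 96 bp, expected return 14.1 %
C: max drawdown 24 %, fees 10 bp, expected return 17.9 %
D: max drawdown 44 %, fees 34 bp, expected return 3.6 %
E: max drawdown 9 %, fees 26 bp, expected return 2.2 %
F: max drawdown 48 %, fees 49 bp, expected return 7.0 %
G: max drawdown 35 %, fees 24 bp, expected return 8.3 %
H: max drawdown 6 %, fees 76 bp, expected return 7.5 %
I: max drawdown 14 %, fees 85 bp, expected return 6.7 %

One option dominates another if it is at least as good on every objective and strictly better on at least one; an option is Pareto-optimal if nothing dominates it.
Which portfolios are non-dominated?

B, C, E, H

A: dominated by C (max drawdown 24≤38, fees 10≤88, expected return 17.9≥11.9).
B: not dominated.
C: not dominated (best fees).
D: dominated by C (max drawdown 24≤44, fees 10≤34, expected return 17.9≥3.6).
E: not dominated.
F: dominated by C (max drawdown 24≤48, fees 10≤49, expected return 17.9≥7.0).
G: dominated by C (max drawdown 24≤35, fees 10≤24, expected return 17.9≥8.3).
H: not dominated (best max drawdown).
I: dominated by H (max drawdown 6≤14, fees 76≤85, expected return 7.5≥6.7).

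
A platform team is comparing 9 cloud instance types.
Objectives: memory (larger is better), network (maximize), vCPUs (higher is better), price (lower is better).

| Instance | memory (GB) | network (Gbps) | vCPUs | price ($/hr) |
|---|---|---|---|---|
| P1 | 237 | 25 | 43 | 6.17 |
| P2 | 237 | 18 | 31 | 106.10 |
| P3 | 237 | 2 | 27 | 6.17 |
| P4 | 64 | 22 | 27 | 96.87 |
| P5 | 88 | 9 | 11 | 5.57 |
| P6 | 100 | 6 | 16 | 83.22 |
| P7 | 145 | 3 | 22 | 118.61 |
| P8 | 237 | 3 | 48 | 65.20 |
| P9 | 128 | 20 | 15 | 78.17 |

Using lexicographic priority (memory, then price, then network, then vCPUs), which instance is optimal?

P1

First maximize memory: best is 237, kept {P1, P2, P3, P8}.
Then minimize price: best is 6.17, kept {P1, P3}.
Then maximize network: best is 25, kept {P1}.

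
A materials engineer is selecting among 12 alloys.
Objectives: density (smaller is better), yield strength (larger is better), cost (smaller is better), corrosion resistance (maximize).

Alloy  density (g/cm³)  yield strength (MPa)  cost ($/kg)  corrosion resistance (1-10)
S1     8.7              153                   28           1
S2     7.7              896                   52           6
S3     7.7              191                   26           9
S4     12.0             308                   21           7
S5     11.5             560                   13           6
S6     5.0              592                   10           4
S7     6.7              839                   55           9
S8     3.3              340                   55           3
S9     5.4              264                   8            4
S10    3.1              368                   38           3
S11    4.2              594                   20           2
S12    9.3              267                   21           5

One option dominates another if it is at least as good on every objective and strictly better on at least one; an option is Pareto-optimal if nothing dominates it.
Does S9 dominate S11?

No

S9 vs S11: S9 is worse on density (5.4 vs 4.2), so it does not dominate S11.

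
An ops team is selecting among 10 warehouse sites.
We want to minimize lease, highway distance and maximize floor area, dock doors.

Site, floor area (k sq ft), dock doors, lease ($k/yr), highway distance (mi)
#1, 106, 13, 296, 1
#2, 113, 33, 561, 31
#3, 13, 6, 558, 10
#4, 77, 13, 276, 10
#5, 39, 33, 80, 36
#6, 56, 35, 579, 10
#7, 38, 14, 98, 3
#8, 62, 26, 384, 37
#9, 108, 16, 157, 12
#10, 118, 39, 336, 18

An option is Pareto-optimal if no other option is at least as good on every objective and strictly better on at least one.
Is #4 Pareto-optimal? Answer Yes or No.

Yes

#1: worse on lease (296 vs 276).
#2: worse on lease (561 vs 276).
#3: worse on floor area (13 vs 77).
#5: worse on floor area (39 vs 77).
#6: worse on floor area (56 vs 77).
#7: worse on floor area (38 vs 77).
#8: worse on floor area (62 vs 77).
#9: worse on highway distance (12 vs 10).
#10: worse on lease (336 vs 276).
No option is at least as good as #4 on every objective and strictly better on one.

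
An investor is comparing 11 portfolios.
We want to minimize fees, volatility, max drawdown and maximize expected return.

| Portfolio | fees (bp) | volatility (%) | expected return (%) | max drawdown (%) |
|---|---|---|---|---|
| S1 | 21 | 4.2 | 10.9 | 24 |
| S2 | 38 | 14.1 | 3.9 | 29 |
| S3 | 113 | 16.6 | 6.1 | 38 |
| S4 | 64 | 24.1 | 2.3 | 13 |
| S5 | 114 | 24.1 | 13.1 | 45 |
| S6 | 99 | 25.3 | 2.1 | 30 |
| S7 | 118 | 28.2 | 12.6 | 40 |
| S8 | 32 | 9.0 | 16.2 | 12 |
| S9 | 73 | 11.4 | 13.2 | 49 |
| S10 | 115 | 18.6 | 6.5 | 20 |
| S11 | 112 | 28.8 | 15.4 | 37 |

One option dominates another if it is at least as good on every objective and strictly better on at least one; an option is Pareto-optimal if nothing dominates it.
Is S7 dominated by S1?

No

S1 vs S7: S1 is worse on expected return (10.9 vs 12.6), so it does not dominate S7.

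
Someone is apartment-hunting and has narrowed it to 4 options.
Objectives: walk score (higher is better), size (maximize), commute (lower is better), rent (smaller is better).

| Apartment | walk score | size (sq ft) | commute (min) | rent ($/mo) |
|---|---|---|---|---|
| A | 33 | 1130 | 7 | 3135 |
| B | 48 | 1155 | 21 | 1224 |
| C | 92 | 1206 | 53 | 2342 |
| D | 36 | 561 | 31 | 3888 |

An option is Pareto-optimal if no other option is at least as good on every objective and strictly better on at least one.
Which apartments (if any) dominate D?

B

B: walk score 48≥36, size 1155≥561, commute 21≤31, rent 1224≤3888 — dominates D.
Others (A, C) are each worse than D on at least one objective.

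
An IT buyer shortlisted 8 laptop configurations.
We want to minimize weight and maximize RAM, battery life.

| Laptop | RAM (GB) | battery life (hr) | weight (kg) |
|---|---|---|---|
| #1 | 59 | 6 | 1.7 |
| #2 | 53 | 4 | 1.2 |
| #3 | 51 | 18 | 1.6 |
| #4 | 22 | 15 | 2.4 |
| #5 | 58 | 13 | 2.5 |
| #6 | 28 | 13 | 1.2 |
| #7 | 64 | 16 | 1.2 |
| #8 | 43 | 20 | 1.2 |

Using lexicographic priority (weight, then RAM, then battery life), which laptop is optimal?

First minimize weight: best is 1.2, kept {#2, #6, #7, #8}.
Then maximize RAM: best is 64, kept {#7}.

#7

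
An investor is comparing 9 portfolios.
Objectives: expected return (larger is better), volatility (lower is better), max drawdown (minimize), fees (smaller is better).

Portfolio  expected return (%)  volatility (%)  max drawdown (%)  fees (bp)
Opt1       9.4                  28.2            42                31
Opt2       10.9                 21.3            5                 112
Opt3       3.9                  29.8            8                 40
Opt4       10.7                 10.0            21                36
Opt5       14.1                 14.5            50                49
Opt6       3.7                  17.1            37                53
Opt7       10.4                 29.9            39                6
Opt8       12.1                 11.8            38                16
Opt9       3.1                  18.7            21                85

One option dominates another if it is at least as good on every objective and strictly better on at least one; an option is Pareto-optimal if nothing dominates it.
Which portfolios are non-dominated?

Opt2, Opt3, Opt4, Opt5, Opt7, Opt8

Opt1: dominated by Opt8 (expected return 12.1≥9.4, volatility 11.8≤28.2, max drawdown 38≤42, fees 16≤31).
Opt2: not dominated (best max drawdown).
Opt3: not dominated.
Opt4: not dominated (best volatility).
Opt5: not dominated (best expected return).
Opt6: dominated by Opt4 (expected return 10.7≥3.7, volatility 10.0≤17.1, max drawdown 21≤37, fees 36≤53).
Opt7: not dominated (best fees).
Opt8: not dominated.
Opt9: dominated by Opt4 (expected return 10.7≥3.1, volatility 10.0≤18.7, max drawdown 21≤21, fees 36≤85).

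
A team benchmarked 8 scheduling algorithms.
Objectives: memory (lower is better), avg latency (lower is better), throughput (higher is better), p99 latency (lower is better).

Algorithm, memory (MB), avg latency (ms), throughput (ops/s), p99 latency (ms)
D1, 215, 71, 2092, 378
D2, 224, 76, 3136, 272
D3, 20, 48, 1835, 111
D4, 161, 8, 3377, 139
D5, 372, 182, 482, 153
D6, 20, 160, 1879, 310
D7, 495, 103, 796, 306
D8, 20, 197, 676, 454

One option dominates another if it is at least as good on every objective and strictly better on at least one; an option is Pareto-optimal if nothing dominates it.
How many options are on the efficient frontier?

3

D1: dominated by D4 (memory 161≤215, avg latency 8≤71, throughput 3377≥2092, p99 latency 139≤378).
D2: dominated by D4 (memory 161≤224, avg latency 8≤76, throughput 3377≥3136, p99 latency 139≤272).
D3: not dominated (best p99 latency).
D4: not dominated (best avg latency).
D5: dominated by D3 (memory 20≤372, avg latency 48≤182, throughput 1835≥482, p99 latency 111≤153).
D6: not dominated.
D7: dominated by D2 (memory 224≤495, avg latency 76≤103, throughput 3136≥796, p99 latency 272≤306).
D8: dominated by D3 (memory 20≤20, avg latency 48≤197, throughput 1835≥676, p99 latency 111≤454).
Pareto-optimal: D3, D4, D6 → 3.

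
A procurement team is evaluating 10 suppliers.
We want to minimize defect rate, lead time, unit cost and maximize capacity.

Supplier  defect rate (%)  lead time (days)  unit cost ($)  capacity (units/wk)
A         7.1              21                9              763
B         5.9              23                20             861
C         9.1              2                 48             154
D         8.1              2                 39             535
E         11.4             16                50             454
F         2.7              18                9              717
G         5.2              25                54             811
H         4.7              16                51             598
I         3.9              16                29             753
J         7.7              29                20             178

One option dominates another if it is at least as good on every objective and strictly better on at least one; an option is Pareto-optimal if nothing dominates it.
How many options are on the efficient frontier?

A: not dominated.
B: not dominated (best capacity).
C: dominated by D (defect rate 8.1≤9.1, lead time 2≤2, unit cost 39≤48, capacity 535≥154).
D: not dominated.
E: dominated by D (defect rate 8.1≤11.4, lead time 2≤16, unit cost 39≤50, capacity 535≥454).
F: not dominated (best defect rate).
G: not dominated.
H: dominated by I (defect rate 3.9≤4.7, lead time 16≤16, unit cost 29≤51, capacity 753≥598).
I: not dominated.
J: dominated by A (defect rate 7.1≤7.7, lead time 21≤29, unit cost 9≤20, capacity 763≥178).
Pareto-optimal: A, B, D, F, G, I → 6.

6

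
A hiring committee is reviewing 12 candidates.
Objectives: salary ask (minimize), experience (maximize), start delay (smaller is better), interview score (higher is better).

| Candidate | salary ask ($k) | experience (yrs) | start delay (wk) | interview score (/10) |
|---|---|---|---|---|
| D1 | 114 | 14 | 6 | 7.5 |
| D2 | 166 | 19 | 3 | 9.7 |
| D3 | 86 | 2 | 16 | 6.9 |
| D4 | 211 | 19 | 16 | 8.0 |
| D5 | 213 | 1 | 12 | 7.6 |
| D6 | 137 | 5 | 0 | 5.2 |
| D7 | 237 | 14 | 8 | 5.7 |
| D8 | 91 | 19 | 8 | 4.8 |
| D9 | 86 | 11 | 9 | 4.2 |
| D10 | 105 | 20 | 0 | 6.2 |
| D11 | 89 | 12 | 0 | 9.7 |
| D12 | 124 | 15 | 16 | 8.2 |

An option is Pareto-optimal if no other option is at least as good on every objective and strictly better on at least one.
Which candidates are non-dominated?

D1: not dominated.
D2: not dominated.
D3: not dominated.
D4: dominated by D2 (salary ask 166≤211, experience 19≥19, start delay 3≤16, interview score 9.7≥8.0).
D5: dominated by D2 (salary ask 166≤213, experience 19≥1, start delay 3≤12, interview score 9.7≥7.6).
D6: dominated by D10 (salary ask 105≤137, experience 20≥5, start delay 0≤0, interview score 6.2≥5.2).
D7: dominated by D1 (salary ask 114≤237, experience 14≥14, start delay 6≤8, interview score 7.5≥5.7).
D8: not dominated.
D9: not dominated.
D10: not dominated (best experience).
D11: not dominated.
D12: not dominated.

D1, D2, D3, D8, D9, D10, D11, D12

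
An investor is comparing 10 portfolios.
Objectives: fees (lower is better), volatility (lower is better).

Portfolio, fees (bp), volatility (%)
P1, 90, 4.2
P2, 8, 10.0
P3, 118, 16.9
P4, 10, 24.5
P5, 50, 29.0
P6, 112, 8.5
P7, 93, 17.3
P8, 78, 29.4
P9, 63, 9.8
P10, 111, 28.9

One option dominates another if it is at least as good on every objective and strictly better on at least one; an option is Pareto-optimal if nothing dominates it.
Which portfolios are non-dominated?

P1: not dominated (best volatility).
P2: not dominated (best fees).
P3: dominated by P1 (fees 90≤118, volatility 4.2≤16.9).
P4: dominated by P2 (fees 8≤10, volatility 10.0≤24.5).
P5: dominated by P2 (fees 8≤50, volatility 10.0≤29.0).
P6: dominated by P1 (fees 90≤112, volatility 4.2≤8.5).
P7: dominated by P1 (fees 90≤93, volatility 4.2≤17.3).
P8: dominated by P2 (fees 8≤78, volatility 10.0≤29.4).
P9: not dominated.
P10: dominated by P1 (fees 90≤111, volatility 4.2≤28.9).

P1, P2, P9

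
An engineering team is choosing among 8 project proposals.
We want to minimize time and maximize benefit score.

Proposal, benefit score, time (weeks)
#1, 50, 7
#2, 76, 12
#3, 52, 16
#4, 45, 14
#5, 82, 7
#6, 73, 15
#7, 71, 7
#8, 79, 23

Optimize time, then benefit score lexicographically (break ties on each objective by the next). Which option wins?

#5

First minimize time: best is 7, kept {#1, #5, #7}.
Then maximize benefit score: best is 82, kept {#5}.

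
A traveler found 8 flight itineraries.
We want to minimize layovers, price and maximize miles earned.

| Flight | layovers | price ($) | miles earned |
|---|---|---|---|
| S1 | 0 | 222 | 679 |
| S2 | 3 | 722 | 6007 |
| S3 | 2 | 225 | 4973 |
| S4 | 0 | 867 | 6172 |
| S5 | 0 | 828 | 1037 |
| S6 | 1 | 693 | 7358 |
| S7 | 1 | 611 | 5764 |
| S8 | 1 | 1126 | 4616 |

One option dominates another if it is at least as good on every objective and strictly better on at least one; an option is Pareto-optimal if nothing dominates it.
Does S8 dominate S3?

S8 vs S3: S8 is worse on price (1126 vs 225), so it does not dominate S3.

No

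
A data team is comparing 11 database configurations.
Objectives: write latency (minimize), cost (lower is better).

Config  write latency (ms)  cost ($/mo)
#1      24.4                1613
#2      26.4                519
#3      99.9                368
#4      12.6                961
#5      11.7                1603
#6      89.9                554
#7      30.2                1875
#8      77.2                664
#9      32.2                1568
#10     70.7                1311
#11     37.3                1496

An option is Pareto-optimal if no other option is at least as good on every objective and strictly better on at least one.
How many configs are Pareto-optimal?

4

#1: dominated by #4 (write latency 12.6≤24.4, cost 961≤1613).
#2: not dominated.
#3: not dominated (best cost).
#4: not dominated.
#5: not dominated (best write latency).
#6: dominated by #2 (write latency 26.4≤89.9, cost 519≤554).
#7: dominated by #1 (write latency 24.4≤30.2, cost 1613≤1875).
#8: dominated by #2 (write latency 26.4≤77.2, cost 519≤664).
#9: dominated by #2 (write latency 26.4≤32.2, cost 519≤1568).
#10: dominated by #2 (write latency 26.4≤70.7, cost 519≤1311).
#11: dominated by #2 (write latency 26.4≤37.3, cost 519≤1496).
Pareto-optimal: #2, #3, #4, #5 → 4.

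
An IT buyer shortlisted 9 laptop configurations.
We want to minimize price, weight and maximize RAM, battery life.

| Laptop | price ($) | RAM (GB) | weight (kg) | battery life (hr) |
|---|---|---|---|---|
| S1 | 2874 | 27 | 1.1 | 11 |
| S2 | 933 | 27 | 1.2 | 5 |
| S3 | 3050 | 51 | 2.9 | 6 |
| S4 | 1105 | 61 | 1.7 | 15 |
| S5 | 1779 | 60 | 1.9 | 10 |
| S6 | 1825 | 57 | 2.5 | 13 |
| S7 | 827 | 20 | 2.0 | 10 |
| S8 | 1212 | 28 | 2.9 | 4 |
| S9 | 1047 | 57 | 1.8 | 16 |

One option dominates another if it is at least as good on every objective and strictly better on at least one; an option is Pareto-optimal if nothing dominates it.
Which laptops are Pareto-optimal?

S1: not dominated (best weight).
S2: not dominated.
S3: dominated by S4 (price 1105≤3050, RAM 61≥51, weight 1.7≤2.9, battery life 15≥6).
S4: not dominated (best RAM).
S5: dominated by S4 (price 1105≤1779, RAM 61≥60, weight 1.7≤1.9, battery life 15≥10).
S6: dominated by S4 (price 1105≤1825, RAM 61≥57, weight 1.7≤2.5, battery life 15≥13).
S7: not dominated (best price).
S8: dominated by S4 (price 1105≤1212, RAM 61≥28, weight 1.7≤2.9, battery life 15≥4).
S9: not dominated (best battery life).

S1, S2, S4, S7, S9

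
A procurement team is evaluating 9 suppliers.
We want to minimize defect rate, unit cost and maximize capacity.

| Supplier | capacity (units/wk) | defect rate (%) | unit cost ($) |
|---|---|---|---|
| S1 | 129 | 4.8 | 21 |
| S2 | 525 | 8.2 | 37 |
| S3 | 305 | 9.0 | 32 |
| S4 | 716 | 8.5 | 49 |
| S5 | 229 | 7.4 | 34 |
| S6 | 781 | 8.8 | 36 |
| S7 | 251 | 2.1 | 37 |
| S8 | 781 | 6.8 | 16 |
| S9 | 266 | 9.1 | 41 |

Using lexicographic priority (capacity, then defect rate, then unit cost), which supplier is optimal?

S8

First maximize capacity: best is 781, kept {S6, S8}.
Then minimize defect rate: best is 6.8, kept {S8}.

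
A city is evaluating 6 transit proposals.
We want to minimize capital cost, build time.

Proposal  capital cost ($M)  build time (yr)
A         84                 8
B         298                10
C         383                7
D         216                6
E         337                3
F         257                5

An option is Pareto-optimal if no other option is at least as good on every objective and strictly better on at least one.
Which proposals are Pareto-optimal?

A: not dominated (best capital cost).
B: dominated by A (capital cost 84≤298, build time 8≤10).
C: dominated by D (capital cost 216≤383, build time 6≤7).
D: not dominated.
E: not dominated (best build time).
F: not dominated.

A, D, E, F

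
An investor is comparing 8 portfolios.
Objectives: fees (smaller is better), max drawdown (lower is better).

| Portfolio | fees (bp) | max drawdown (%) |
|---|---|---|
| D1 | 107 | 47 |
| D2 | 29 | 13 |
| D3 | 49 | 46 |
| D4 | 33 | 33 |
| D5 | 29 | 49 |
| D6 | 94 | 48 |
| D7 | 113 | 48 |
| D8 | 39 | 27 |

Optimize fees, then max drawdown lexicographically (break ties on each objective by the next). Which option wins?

First minimize fees: best is 29, kept {D2, D5}.
Then minimize max drawdown: best is 13, kept {D2}.

D2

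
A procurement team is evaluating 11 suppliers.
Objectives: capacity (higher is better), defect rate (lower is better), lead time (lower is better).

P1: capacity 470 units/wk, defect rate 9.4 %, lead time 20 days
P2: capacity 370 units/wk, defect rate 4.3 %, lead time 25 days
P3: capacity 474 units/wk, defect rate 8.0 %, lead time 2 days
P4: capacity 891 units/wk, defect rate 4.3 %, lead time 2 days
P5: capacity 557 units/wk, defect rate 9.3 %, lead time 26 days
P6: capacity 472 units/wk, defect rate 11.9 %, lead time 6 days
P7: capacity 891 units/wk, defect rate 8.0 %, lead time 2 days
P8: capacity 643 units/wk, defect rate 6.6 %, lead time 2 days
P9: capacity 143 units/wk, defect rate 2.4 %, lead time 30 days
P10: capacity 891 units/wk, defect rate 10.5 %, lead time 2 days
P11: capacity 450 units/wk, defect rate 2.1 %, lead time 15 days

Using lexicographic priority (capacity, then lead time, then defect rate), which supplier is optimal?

P4

First maximize capacity: best is 891, kept {P4, P7, P10}.
Then minimize lead time: best is 2, kept {P4, P7, P10}.
Then minimize defect rate: best is 4.3, kept {P4}.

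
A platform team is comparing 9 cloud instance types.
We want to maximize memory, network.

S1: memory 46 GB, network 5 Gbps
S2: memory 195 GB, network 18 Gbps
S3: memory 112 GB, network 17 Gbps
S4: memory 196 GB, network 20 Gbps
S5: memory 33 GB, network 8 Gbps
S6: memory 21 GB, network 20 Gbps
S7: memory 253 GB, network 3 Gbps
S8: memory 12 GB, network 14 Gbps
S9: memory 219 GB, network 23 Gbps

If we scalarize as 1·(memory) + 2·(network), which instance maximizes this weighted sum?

S9

S1: 1·46 + 2·5 = 56
S2: 1·195 + 2·18 = 231
S3: 1·112 + 2·17 = 146
S4: 1·196 + 2·20 = 236
S5: 1·33 + 2·8 = 49
S6: 1·21 + 2·20 = 61
S7: 1·253 + 2·3 = 259
S8: 1·12 + 2·14 = 40
S9: 1·219 + 2·23 = 265
Highest: S9 at 265.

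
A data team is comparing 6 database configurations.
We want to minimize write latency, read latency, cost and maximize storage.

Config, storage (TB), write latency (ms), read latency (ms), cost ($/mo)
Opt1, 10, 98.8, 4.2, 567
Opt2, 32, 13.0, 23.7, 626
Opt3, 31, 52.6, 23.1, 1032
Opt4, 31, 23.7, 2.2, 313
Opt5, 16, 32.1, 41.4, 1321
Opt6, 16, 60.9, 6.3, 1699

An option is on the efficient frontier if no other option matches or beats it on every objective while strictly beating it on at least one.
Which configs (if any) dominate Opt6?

Opt4

Opt4: storage 31≥16, write latency 23.7≤60.9, read latency 2.2≤6.3, cost 313≤1699 — dominates Opt6.
Others (Opt1, Opt2, Opt3, Opt5) are each worse than Opt6 on at least one objective.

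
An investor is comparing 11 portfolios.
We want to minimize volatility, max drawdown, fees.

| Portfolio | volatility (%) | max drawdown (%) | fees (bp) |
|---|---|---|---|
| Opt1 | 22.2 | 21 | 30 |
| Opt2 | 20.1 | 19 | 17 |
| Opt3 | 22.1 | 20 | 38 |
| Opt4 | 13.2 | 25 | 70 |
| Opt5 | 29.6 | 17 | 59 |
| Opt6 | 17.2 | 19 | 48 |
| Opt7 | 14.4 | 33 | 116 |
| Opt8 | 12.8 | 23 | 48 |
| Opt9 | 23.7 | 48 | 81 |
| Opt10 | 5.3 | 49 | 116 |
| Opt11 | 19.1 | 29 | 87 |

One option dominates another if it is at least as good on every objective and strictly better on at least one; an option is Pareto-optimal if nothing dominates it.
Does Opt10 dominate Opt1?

Opt10 vs Opt1: Opt10 is worse on max drawdown (49 vs 21), so it does not dominate Opt1.

No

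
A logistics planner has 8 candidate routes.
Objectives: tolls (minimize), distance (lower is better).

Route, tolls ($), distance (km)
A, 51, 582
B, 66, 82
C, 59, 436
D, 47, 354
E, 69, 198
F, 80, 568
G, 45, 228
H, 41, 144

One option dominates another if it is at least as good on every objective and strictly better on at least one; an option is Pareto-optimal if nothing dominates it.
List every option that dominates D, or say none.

G: tolls 45≤47, distance 228≤354 — dominates D.
H: tolls 41≤47, distance 144≤354 — dominates D.
Others (A, B, C, E, F) are each worse than D on at least one objective.

G, H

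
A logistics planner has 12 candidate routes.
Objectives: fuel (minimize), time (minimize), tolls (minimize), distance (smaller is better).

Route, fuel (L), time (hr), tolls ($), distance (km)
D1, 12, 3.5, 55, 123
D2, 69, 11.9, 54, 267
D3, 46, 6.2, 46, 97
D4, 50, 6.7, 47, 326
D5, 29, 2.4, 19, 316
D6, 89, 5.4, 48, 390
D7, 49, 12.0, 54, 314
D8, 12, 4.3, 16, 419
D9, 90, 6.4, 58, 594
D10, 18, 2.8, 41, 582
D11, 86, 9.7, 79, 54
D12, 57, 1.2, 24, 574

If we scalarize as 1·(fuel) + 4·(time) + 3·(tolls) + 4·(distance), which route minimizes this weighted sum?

D11

D1: 1·12 + 4·3.5 + 3·55 + 4·123 = 683.0
D2: 1·69 + 4·11.9 + 3·54 + 4·267 = 1346.6
D3: 1·46 + 4·6.2 + 3·46 + 4·97 = 596.8
D4: 1·50 + 4·6.7 + 3·47 + 4·326 = 1521.8
D5: 1·29 + 4·2.4 + 3·19 + 4·316 = 1359.6
D6: 1·89 + 4·5.4 + 3·48 + 4·390 = 1814.6
D7: 1·49 + 4·12.0 + 3·54 + 4·314 = 1515.0
D8: 1·12 + 4·4.3 + 3·16 + 4·419 = 1753.2
D9: 1·90 + 4·6.4 + 3·58 + 4·594 = 2665.6
D10: 1·18 + 4·2.8 + 3·41 + 4·582 = 2480.2
D11: 1·86 + 4·9.7 + 3·79 + 4·54 = 577.8
D12: 1·57 + 4·1.2 + 3·24 + 4·574 = 2429.8
Lowest: D11 at 577.8.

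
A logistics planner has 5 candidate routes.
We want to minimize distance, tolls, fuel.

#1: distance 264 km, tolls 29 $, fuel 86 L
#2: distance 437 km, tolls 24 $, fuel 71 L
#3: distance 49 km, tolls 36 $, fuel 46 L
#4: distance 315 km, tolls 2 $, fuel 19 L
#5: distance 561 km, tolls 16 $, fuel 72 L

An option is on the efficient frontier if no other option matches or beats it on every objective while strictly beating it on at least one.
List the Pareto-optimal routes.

#1: not dominated.
#2: dominated by #4 (distance 315≤437, tolls 2≤24, fuel 19≤71).
#3: not dominated (best distance).
#4: not dominated (best tolls).
#5: dominated by #4 (distance 315≤561, tolls 2≤16, fuel 19≤72).

#1, #3, #4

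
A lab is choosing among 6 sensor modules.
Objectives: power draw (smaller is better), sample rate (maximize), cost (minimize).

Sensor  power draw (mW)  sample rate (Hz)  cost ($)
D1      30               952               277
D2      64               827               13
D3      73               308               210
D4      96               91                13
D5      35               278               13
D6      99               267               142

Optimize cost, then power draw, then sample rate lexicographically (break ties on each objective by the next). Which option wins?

D5

First minimize cost: best is 13, kept {D2, D4, D5}.
Then minimize power draw: best is 35, kept {D5}.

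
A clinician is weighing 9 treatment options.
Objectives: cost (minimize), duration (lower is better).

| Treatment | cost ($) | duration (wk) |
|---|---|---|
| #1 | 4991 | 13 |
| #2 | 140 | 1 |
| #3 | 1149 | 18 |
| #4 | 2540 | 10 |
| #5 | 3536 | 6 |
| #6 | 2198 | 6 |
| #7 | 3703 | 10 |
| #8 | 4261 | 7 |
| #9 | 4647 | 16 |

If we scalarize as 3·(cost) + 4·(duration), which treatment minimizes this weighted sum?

#2

#1: 3·4991 + 4·13 = 15025
#2: 3·140 + 4·1 = 424
#3: 3·1149 + 4·18 = 3519
#4: 3·2540 + 4·10 = 7660
#5: 3·3536 + 4·6 = 10632
#6: 3·2198 + 4·6 = 6618
#7: 3·3703 + 4·10 = 11149
#8: 3·4261 + 4·7 = 12811
#9: 3·4647 + 4·16 = 14005
Lowest: #2 at 424.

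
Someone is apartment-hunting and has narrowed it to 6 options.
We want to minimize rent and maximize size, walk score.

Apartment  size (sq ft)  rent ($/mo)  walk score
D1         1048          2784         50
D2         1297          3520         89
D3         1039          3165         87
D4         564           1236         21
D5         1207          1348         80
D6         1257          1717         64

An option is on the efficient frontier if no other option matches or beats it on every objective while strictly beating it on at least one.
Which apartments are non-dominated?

D2, D3, D4, D5, D6

D1: dominated by D5 (size 1207≥1048, rent 1348≤2784, walk score 80≥50).
D2: not dominated (best size).
D3: not dominated.
D4: not dominated (best rent).
D5: not dominated.
D6: not dominated.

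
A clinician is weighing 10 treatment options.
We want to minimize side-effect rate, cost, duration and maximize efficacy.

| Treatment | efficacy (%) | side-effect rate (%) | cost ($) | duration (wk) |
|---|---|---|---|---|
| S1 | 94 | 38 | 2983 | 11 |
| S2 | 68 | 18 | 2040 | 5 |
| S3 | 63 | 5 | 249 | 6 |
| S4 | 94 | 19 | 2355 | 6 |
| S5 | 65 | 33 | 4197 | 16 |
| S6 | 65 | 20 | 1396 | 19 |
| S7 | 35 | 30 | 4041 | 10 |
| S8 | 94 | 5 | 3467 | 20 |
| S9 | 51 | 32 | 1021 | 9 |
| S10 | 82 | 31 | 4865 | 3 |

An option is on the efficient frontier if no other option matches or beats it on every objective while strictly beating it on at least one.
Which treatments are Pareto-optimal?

S1: dominated by S4 (efficacy 94≥94, side-effect rate 19≤38, cost 2355≤2983, duration 6≤11).
S2: not dominated.
S3: not dominated (best cost).
S4: not dominated.
S5: dominated by S2 (efficacy 68≥65, side-effect rate 18≤33, cost 2040≤4197, duration 5≤16).
S6: not dominated.
S7: dominated by S2 (efficacy 68≥35, side-effect rate 18≤30, cost 2040≤4041, duration 5≤10).
S8: not dominated.
S9: dominated by S3 (efficacy 63≥51, side-effect rate 5≤32, cost 249≤1021, duration 6≤9).
S10: not dominated (best duration).

S2, S3, S4, S6, S8, S10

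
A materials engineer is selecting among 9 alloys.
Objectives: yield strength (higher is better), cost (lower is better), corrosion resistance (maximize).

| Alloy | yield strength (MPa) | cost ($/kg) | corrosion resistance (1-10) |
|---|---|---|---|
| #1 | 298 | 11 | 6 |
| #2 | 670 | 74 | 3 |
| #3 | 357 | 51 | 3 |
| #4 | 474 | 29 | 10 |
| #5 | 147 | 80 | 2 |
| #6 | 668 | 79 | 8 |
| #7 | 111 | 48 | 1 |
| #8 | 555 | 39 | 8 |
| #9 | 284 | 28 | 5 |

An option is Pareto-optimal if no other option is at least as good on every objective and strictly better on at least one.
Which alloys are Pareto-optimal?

#1: not dominated (best cost).
#2: not dominated (best yield strength).
#3: dominated by #4 (yield strength 474≥357, cost 29≤51, corrosion resistance 10≥3).
#4: not dominated (best corrosion resistance).
#5: dominated by #1 (yield strength 298≥147, cost 11≤80, corrosion resistance 6≥2).
#6: not dominated.
#7: dominated by #1 (yield strength 298≥111, cost 11≤48, corrosion resistance 6≥1).
#8: not dominated.
#9: dominated by #1 (yield strength 298≥284, cost 11≤28, corrosion resistance 6≥5).

#1, #2, #4, #6, #8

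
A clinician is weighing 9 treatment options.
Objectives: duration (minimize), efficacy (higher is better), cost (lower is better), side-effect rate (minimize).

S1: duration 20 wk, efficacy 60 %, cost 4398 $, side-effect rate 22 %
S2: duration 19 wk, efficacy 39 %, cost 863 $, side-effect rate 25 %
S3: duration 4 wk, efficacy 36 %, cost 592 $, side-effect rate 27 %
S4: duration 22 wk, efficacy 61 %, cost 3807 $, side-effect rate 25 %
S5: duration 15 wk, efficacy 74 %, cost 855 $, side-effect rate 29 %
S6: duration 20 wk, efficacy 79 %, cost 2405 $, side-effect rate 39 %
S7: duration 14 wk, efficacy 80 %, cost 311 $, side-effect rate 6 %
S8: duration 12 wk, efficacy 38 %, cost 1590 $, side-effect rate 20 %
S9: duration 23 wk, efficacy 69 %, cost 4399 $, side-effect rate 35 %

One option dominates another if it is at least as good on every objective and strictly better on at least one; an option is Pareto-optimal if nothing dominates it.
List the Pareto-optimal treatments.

S3, S7, S8

S1: dominated by S7 (duration 14≤20, efficacy 80≥60, cost 311≤4398, side-effect rate 6≤22).
S2: dominated by S7 (duration 14≤19, efficacy 80≥39, cost 311≤863, side-effect rate 6≤25).
S3: not dominated (best duration).
S4: dominated by S7 (duration 14≤22, efficacy 80≥61, cost 311≤3807, side-effect rate 6≤25).
S5: dominated by S7 (duration 14≤15, efficacy 80≥74, cost 311≤855, side-effect rate 6≤29).
S6: dominated by S7 (duration 14≤20, efficacy 80≥79, cost 311≤2405, side-effect rate 6≤39).
S7: not dominated (best efficacy).
S8: not dominated.
S9: dominated by S5 (duration 15≤23, efficacy 74≥69, cost 855≤4399, side-effect rate 29≤35).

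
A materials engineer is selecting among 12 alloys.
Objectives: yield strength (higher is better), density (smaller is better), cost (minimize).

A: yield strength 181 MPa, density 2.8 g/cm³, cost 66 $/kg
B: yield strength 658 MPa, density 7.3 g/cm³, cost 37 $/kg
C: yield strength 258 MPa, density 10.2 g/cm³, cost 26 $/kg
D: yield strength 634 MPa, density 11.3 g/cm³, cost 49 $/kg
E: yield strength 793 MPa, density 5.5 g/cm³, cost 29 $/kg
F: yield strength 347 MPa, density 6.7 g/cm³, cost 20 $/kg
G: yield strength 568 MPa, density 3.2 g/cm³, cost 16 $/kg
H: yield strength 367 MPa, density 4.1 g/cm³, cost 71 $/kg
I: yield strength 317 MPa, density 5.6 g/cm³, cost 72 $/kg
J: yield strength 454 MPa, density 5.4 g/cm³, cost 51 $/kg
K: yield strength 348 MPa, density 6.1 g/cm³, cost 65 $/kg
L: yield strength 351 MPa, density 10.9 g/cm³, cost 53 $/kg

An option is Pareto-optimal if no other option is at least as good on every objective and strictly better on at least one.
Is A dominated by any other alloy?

No

B: worse on density (7.3 vs 2.8).
C: worse on density (10.2 vs 2.8).
D: worse on density (11.3 vs 2.8).
E: worse on density (5.5 vs 2.8).
F: worse on density (6.7 vs 2.8).
G: worse on density (3.2 vs 2.8).
H: worse on density (4.1 vs 2.8).
I: worse on density (5.6 vs 2.8).
J: worse on density (5.4 vs 2.8).
K: worse on density (6.1 vs 2.8).
L: worse on density (10.9 vs 2.8).
No option is at least as good as A on every objective and strictly better on one.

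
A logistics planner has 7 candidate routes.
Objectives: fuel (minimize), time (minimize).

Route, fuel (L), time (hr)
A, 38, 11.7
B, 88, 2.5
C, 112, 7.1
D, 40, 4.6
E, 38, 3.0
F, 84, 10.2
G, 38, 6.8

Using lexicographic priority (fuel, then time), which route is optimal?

E

First minimize fuel: best is 38, kept {A, E, G}.
Then minimize time: best is 3.0, kept {E}.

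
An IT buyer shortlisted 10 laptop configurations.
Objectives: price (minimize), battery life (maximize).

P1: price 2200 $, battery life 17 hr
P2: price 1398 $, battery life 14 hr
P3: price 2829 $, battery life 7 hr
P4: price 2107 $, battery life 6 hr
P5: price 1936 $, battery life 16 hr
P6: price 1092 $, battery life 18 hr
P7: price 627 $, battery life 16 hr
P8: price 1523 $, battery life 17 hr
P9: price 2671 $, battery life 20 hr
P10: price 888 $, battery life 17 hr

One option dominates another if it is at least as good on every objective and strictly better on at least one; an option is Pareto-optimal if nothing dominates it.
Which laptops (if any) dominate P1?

P6: price 1092≤2200, battery life 18≥17 — dominates P1.
P8: price 1523≤2200, battery life 17≥17 — dominates P1.
P10: price 888≤2200, battery life 17≥17 — dominates P1.
Others (P2, P3, P4, P5, P7, P9) are each worse than P1 on at least one objective.

P6, P8, P10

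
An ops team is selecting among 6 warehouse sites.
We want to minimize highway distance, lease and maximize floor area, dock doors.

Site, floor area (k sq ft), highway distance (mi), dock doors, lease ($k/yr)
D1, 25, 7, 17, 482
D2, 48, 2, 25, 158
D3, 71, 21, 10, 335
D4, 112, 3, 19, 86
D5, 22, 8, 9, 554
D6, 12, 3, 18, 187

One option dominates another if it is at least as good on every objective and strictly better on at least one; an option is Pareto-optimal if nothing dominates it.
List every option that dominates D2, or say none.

D1: worse on floor area (25 vs 48).
D3: worse on highway distance (21 vs 2).
D4: worse on highway distance (3 vs 2).
D5: worse on floor area (22 vs 48).
D6: worse on floor area (12 vs 48).
No option dominates D2.

none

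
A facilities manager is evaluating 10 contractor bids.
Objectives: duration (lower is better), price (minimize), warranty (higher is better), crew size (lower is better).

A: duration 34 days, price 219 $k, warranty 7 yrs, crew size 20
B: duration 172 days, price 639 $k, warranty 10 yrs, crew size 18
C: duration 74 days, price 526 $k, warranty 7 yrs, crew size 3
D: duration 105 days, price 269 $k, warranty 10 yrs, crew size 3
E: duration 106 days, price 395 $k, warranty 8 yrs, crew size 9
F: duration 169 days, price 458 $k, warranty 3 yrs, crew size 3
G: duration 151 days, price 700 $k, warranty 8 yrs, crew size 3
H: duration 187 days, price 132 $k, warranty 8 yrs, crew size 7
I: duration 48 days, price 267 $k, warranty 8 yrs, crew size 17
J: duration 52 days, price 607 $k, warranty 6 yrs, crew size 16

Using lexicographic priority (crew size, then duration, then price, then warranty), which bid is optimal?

C

First minimize crew size: best is 3, kept {C, D, F, G}.
Then minimize duration: best is 74, kept {C}.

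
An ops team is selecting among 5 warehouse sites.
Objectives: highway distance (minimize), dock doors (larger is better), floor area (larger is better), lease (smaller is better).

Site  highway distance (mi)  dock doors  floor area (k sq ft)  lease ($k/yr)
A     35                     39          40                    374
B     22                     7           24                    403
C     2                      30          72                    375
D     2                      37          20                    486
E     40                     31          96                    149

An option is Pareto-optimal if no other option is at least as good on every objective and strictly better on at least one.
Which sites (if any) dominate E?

A: worse on floor area (40 vs 96).
B: worse on dock doors (7 vs 31).
C: worse on dock doors (30 vs 31).
D: worse on floor area (20 vs 96).
No option dominates E.

none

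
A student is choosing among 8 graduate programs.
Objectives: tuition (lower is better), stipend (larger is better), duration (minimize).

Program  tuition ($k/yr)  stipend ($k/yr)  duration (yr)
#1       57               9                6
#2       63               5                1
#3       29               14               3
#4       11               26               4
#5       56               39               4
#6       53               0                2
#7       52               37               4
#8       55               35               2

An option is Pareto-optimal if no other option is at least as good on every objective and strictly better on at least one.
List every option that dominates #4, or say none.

#1: worse on tuition (57 vs 11).
#2: worse on tuition (63 vs 11).
#3: worse on tuition (29 vs 11).
#5: worse on tuition (56 vs 11).
#6: worse on tuition (53 vs 11).
#7: worse on tuition (52 vs 11).
#8: worse on tuition (55 vs 11).
No option dominates #4.

none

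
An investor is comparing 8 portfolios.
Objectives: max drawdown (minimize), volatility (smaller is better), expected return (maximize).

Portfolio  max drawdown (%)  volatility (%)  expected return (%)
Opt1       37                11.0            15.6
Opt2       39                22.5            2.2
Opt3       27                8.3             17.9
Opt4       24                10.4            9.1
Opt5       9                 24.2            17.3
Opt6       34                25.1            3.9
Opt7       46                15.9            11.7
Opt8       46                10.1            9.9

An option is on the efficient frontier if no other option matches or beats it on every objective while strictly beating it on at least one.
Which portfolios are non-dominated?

Opt1: dominated by Opt3 (max drawdown 27≤37, volatility 8.3≤11.0, expected return 17.9≥15.6).
Opt2: dominated by Opt1 (max drawdown 37≤39, volatility 11.0≤22.5, expected return 15.6≥2.2).
Opt3: not dominated (best volatility).
Opt4: not dominated.
Opt5: not dominated (best max drawdown).
Opt6: dominated by Opt3 (max drawdown 27≤34, volatility 8.3≤25.1, expected return 17.9≥3.9).
Opt7: dominated by Opt1 (max drawdown 37≤46, volatility 11.0≤15.9, expected return 15.6≥11.7).
Opt8: dominated by Opt3 (max drawdown 27≤46, volatility 8.3≤10.1, expected return 17.9≥9.9).

Opt3, Opt4, Opt5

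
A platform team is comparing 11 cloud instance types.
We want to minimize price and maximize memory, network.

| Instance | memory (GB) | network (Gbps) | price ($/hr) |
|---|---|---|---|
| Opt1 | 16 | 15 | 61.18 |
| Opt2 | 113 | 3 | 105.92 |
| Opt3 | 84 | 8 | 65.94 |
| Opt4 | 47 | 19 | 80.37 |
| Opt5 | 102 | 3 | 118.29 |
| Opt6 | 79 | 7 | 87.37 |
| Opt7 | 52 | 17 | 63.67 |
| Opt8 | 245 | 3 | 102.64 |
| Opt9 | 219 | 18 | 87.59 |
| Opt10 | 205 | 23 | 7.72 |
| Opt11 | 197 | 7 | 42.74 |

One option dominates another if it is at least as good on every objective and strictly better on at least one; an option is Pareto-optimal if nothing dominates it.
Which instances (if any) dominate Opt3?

Opt10: memory 205≥84, network 23≥8, price 7.72≤65.94 — dominates Opt3.
Others (Opt1, Opt2, Opt4, Opt5, Opt6, Opt7, Opt8, Opt9, Opt11) are each worse than Opt3 on at least one objective.

Opt10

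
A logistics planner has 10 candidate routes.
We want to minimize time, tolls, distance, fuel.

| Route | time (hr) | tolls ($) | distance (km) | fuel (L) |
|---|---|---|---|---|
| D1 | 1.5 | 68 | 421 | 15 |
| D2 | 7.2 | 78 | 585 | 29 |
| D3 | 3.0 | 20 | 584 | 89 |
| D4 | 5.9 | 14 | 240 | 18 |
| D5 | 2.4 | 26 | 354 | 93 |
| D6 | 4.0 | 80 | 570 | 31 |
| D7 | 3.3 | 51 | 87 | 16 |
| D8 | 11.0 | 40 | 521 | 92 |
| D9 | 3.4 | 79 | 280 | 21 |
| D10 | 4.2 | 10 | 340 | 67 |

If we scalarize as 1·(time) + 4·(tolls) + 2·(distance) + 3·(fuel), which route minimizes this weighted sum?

D1: 1·1.5 + 4·68 + 2·421 + 3·15 = 1160.5
D2: 1·7.2 + 4·78 + 2·585 + 3·29 = 1576.2
D3: 1·3.0 + 4·20 + 2·584 + 3·89 = 1518.0
D4: 1·5.9 + 4·14 + 2·240 + 3·18 = 595.9
D5: 1·2.4 + 4·26 + 2·354 + 3·93 = 1093.4
D6: 1·4.0 + 4·80 + 2·570 + 3·31 = 1557.0
D7: 1·3.3 + 4·51 + 2·87 + 3·16 = 429.3
D8: 1·11.0 + 4·40 + 2·521 + 3·92 = 1489.0
D9: 1·3.4 + 4·79 + 2·280 + 3·21 = 942.4
D10: 1·4.2 + 4·10 + 2·340 + 3·67 = 925.2
Lowest: D7 at 429.3.

D7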